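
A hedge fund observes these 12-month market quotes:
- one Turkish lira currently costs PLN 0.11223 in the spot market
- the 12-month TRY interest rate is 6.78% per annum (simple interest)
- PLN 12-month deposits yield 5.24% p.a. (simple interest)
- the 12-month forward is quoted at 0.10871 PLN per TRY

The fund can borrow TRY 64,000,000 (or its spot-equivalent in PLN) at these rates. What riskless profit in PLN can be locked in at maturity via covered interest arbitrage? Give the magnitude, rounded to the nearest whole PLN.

PLN 129,940

T = 1 year.
Invest the TRY and cover forward: 64,000,000 × 1.067800 × 0.10871 = PLN 7,429,154.43.
Convert at spot and invest in PLN: 64,000,000 × 0.11223 × 1.052400 = PLN 7,559,094.53.
The quoted forward undervalues TRY, so borrow TRY, convert to PLN at spot, deposit the PLN at 5.24%, and buy TRY forward at 0.10871 to cover the loan.
Profit = 7,559,094.53 − 7,429,154.43 = PLN 129,940.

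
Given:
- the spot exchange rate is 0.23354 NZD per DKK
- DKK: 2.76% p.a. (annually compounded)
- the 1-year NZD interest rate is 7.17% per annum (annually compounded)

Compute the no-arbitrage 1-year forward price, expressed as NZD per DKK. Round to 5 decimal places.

0.24356

T = 1 year.
NZD accumulates by (1 + 0.0717)^1 = 1.071700.
DKK accumulates by (1 + 0.0276)^1 = 1.027600.
CIP: F = S · (grow NZD)/(grow DKK) = 0.23354 × 1.071700/1.027600 = 0.2435625 NZD per DKK.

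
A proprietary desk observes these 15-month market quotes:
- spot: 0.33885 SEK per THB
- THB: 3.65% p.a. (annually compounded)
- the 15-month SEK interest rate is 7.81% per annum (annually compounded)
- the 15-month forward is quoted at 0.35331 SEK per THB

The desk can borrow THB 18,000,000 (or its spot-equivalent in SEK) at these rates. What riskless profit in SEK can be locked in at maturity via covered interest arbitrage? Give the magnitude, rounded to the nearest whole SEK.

T = 15/12 years.
Keep in THB, deliver into the forward: 18,000,000·1.045831294·0.35331 = SEK 6,651,047.78.
Swap to SEK now, deposit: 18,000,000·0.33885·1.098560065 = SEK 6,700,447.40.
The quoted forward undervalues THB, so borrow THB, convert to SEK at spot, deposit the SEK at 7.81%, and buy THB forward at 0.35331 to cover the loan.
Profit = 6,700,447.40 − 6,651,047.78 = SEK 49,400.

SEK 49,400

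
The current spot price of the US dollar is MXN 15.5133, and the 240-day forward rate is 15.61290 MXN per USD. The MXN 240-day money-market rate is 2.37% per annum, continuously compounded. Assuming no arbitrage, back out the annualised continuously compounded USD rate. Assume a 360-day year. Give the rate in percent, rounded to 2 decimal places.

1.41%

T = 240/360 years.
By CIP, F/S equals the MXN-to-USD growth ratio: 15.6129/15.5133 = 1.0064203.
The MXN side grows by e^(0.0237×240/360) = 1.0159255.
So the USD growth factor = 1.0094446.
Take logs: ln 1.0094446 / (240/360) = 0.014100, so 1.41%.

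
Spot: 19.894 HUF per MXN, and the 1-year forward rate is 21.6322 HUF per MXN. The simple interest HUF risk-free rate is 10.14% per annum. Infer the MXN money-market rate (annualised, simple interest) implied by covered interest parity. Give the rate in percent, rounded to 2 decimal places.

1.29%

T = 1 year.
By CIP, F/S equals the HUF-to-MXN growth ratio: 21.6322/19.894 = 1.0873731.
The HUF side grows by 1 + 0.1014×1 = 1.101400.
So the MXN growth factor = 1.0128998.
r = (1.0128998 − 1)/1 = 0.012900 → 1.29%.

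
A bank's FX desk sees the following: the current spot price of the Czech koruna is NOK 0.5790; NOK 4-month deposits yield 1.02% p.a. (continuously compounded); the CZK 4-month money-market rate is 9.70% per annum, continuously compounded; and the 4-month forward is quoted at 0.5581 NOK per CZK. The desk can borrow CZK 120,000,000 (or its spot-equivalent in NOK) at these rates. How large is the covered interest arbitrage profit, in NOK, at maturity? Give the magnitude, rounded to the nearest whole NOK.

NOK 543,818

T = 4/12 years.
Route A — deposit CZK, sell forward: 120,000,000 × 1.0328617352 × 0.5581 = NOK 69,172,816.13.
Route B — convert at spot, deposit NOK: 120,000,000 × 0.5790 × 1.0034057866 = NOK 69,716,634.05.
The quoted forward undervalues CZK, so borrow CZK, convert to NOK at spot, deposit the NOK at 1.02%, and buy CZK forward at 0.5581 to cover the loan.
Profit = 69,716,634.05 − 69,172,816.13 = NOK 543,818.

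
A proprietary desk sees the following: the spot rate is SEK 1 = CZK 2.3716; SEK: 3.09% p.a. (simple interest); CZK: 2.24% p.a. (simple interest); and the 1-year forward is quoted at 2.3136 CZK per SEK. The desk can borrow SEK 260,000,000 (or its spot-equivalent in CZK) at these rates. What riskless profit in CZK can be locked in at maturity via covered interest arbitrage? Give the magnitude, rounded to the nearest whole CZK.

CZK 10,304,736

T = 1 year.
Invest the SEK and cover forward: 260,000,000 × 1.030900 × 2.3136 = CZK 620,123,462.40.
Convert at spot and invest in CZK: 260,000,000 × 2.3716 × 1.022400 = CZK 630,428,198.40.
The quoted forward undervalues SEK, so borrow SEK, convert to CZK at spot, deposit the CZK at 2.24%, and buy SEK forward at 2.3136 to cover the loan.
The gap between the two covered legs is CZK 10,304,736.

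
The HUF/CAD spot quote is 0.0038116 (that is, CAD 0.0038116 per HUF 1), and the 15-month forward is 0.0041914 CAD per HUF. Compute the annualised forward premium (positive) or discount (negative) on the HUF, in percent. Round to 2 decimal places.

T = 15/12 years.
HUF trades forward at +9.96432% vs spot over the period.
Per annum: 0.0996432 / (15/12) = 0.079715 = 7.97%.

+7.97%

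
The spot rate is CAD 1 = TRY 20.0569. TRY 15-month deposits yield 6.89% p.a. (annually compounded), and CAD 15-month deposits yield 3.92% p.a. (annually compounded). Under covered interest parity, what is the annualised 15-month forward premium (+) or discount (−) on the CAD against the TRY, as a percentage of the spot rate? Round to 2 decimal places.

T = 15/12 years.
F = S · g_TRY/g_CAD = 20.0569 × 1.0868543/1.0492378 = 20.7759652.
Annualised premium = (F − S)/S × (1/T) = (20.7759652 − 20.0569)/20.0569 ÷ (15/12) = 2.87%.

+2.87%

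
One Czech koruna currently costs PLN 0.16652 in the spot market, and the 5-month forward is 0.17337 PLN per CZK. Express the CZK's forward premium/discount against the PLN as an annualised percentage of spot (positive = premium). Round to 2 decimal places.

T = 5/12 years.
(F − S)/S = (0.17337 − 0.16652)/0.16652 = 0.0411362.
×(1/T) gives 9.87% p.a.

+9.87%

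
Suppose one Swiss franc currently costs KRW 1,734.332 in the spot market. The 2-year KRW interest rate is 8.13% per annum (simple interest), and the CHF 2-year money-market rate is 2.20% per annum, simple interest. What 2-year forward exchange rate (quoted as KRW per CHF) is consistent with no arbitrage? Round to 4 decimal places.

1931.3548

T = 2 years.
KRW accumulates by 1 + 0.0813×2 = 1.162600.
Growth of 1 CHF over T: 1 + 0.0220×2 = 1.044000.
CIP: F = S · (grow KRW)/(grow CHF) = 1734.332 × 1.162600/1.044000 = 1931.354773 KRW per CHF.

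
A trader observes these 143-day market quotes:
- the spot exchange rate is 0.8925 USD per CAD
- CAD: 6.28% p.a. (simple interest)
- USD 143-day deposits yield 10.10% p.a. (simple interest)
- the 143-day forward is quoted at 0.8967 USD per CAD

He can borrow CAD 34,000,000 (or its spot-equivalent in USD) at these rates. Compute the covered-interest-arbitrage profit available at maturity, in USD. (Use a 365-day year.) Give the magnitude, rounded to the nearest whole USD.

T = 143/365 years.
Keep in CAD, deliver into the forward: 34,000,000·1.0246038356·0.8967 = USD 31,237,916.82.
Swap to USD now, deposit: 34,000,000·0.8925·1.039569863 = USD 31,545,747.49.
The quoted forward undervalues CAD, so borrow CAD, convert to USD at spot, deposit the USD at 10.10%, and buy CAD forward at 0.8967 to cover the loan.
The gap between the two covered legs is USD 307,831.

USD 307,831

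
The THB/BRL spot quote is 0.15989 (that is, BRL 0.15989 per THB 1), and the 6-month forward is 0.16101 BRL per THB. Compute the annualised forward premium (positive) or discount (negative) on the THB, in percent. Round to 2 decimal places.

T = 6/12 years.
THB trades forward at +0.70048% vs spot over the period.
Per annum: 0.0070048 / (6/12) = 0.014010 = 1.40%.

+1.40%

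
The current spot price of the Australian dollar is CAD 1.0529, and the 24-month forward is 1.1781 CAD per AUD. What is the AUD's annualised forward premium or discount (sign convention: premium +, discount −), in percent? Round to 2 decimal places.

T = 2 years.
(F − S)/S = (1.1781 − 1.0529)/1.0529 = 0.1189097.
Per annum: 0.1189097 / 2 = 0.059455 = 5.95%.

+5.95%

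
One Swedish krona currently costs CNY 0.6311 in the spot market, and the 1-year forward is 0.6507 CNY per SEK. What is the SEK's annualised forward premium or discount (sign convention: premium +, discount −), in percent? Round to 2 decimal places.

+3.11%

T = 1 year.
SEK trades forward at +3.10569% vs spot over the period.
Per annum: 0.0310569 / 1 = 0.031057 = 3.11%.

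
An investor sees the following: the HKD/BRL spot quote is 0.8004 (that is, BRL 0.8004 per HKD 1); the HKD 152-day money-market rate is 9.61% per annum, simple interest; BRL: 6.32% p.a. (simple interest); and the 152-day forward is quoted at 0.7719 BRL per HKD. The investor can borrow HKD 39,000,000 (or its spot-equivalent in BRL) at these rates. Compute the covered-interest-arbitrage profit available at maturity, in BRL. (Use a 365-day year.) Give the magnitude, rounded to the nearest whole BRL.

T = 152/365 years.
Invest the HKD and cover forward: 39,000,000 × 1.040019726 × 0.7719 = BRL 31,308,857.83.
Convert at spot and invest in BRL: 39,000,000 × 0.8004 × 1.0263189041 = BRL 32,037,160.38.
The quoted forward undervalues HKD, so borrow HKD, convert to BRL at spot, deposit the BRL at 6.32%, and buy HKD forward at 0.7719 to cover the loan.
The gap between the two covered legs is BRL 728,303.

BRL 728,303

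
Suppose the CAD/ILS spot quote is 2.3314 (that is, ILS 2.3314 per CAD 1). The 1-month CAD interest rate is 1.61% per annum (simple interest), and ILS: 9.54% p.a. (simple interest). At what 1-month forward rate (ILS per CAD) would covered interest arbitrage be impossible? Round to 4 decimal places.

2.3468

T = 1/12 years.
ILS growth factor: 1 + 0.0954×1/12 = 1.007950.
CAD growth factor: 1 + 0.0161×1/12 = 1.0013417.
So F = 2.3314 × 1.007950 / 1.0013417 = 2.346786 (ILS/CAD).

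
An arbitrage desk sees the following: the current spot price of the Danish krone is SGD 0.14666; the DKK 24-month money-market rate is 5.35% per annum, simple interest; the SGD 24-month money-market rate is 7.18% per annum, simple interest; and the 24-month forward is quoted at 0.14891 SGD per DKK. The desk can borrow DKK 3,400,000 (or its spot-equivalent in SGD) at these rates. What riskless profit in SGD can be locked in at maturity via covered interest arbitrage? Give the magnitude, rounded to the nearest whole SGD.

T = 2 years.
Invest the DKK and cover forward: 3,400,000 × 1.107000 × 0.14891 = SGD 560,467.46.
Convert at spot and invest in SGD: 3,400,000 × 0.14666 × 1.143600 = SGD 570,249.28.
The quoted forward undervalues DKK, so borrow DKK, convert to SGD at spot, deposit the SGD at 7.18%, and buy DKK forward at 0.14891 to cover the loan.
Arbitrage profit = |560,467.46 − 570,249.28| = SGD 9,782.

SGD 9,782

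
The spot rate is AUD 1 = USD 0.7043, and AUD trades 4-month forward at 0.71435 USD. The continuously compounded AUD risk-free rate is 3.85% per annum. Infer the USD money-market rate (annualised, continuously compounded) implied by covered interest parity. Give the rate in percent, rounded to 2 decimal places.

8.10%

T = 4/12 years.
F/S = 0.71435/0.7043 = 1.0142695 = (growth of USD) / (growth of AUD).
The AUD side grows by e^(0.0385×4/12) = 1.012916.
Hence g_USD = 1.0273698.
r = ln(1.0273698)/(4/12) = 0.081006 → 8.10%.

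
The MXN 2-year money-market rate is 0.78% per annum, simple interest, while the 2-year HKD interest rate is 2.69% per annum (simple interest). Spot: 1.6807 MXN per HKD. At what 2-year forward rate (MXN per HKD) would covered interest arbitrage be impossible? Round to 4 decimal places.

1.6198

T = 2 years.
Growth of 1 MXN over T: 1 + 0.0078×2 = 1.015600.
Growth of 1 HKD over T: 1 + 0.0269×2 = 1.053800.
CIP: F = S · (grow MXN)/(grow HKD) = 1.6807 × 1.015600/1.053800 = 1.619775 MXN per HKD.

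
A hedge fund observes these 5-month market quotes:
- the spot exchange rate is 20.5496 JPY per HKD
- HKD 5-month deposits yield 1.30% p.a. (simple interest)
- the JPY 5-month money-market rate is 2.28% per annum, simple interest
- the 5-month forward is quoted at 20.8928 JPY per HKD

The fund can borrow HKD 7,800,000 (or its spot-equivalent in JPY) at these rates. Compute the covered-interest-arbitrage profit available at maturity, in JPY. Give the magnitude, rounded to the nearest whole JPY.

T = 5/12 years.
Route A — deposit HKD, sell forward: 7,800,000 × 1.00541666667 × 20.8928 = JPY 163,846,560.80.
Route B — convert at spot, deposit JPY: 7,800,000 × 20.5496 × 1.009500 = JPY 161,809,605.36.
The quoted forward overvalues HKD, so borrow JPY, buy HKD at spot, deposit the HKD at 1.30%, and sell the proceeds forward at 20.8928.
Profit = 163,846,560.80 − 161,809,605.36 = JPY 2,036,955.

JPY 2,036,955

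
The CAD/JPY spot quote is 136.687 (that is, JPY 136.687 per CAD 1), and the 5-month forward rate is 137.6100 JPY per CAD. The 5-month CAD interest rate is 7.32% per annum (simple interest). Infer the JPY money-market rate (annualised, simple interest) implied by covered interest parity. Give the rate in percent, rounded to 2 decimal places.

8.99%

T = 5/12 years.
By CIP, F/S equals the JPY-to-CAD growth ratio: 137.61/136.687 = 1.0067527.
CAD growth factor: 1 + 0.0732×5/12 = 1.030500.
So the JPY growth factor = 1.0374587.
(1.0374587 − 1)/T = 0.089901, i.e. 8.99%.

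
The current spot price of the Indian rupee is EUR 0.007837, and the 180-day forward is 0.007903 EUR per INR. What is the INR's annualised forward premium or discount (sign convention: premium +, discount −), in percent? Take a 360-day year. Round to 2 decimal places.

+1.68%

T = 180/360 years.
Period premium: (0.007903 − 0.007837)/0.007837 = 0.0084216.
Per annum: 0.0084216 / (180/360) = 0.016843 = 1.68%.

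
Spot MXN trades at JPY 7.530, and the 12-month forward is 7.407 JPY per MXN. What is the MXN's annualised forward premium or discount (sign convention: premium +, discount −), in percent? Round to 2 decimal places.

-1.63%

T = 1 year.
(F − S)/S = (7.407 − 7.53)/7.53 = -0.0163347.
Per annum: -0.0163347 / 1 = -0.016335 = -1.63%.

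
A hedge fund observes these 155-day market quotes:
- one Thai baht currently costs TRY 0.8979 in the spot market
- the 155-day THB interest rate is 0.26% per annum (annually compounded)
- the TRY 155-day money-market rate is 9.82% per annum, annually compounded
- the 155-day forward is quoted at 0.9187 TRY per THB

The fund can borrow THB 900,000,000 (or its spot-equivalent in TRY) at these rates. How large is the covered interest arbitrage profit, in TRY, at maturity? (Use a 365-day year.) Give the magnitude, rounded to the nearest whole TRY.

TRY 13,161,272

T = 155/365 years.
Invest the THB and cover forward: 900,000,000 × 1.0011032849 × 0.9187 = TRY 827,742,229.05.
Convert at spot and invest in TRY: 900,000,000 × 0.8979 × 1.0405804918 = TRY 840,903,501.23.
The quoted forward undervalues THB, so borrow THB, convert to TRY at spot, deposit the TRY at 9.82%, and buy THB forward at 0.9187 to cover the loan.
Profit = 840,903,501.23 − 827,742,229.05 = TRY 13,161,272.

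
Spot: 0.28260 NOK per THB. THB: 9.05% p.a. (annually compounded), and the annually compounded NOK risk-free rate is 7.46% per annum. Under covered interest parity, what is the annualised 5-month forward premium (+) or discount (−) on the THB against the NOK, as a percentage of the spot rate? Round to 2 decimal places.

-1.46%

T = 5/12 years.
No-arbitrage forward: 0.2826 × 1.0304324 / 1.0367579 = 0.28087579 NOK/THB.
(F − S)/S ÷ T = (0.28087579 − 0.2826)/0.2826/(5/12) = -0.014643 → -1.46%.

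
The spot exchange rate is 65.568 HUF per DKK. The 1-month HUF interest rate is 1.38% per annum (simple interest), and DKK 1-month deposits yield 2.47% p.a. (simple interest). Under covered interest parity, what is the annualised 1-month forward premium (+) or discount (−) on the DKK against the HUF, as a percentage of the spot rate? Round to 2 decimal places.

T = 1/12 years.
CIP forward (HUF per DKK) = 65.568 × 1.001150/1.0020583 = 65.508567.
(F − S)/S ÷ T = (65.508567 − 65.568)/65.568/(1/12) = -0.010877 → -1.09%.

-1.09%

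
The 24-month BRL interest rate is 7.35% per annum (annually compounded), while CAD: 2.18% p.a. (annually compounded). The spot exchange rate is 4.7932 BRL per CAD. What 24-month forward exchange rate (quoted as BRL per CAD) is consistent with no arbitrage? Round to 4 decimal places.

T = 2 years.
BRL growth factor: (1 + 0.0735)^2 = 1.1524022.
CAD accumulates by (1 + 0.0218)^2 = 1.0440752.
So F = 4.7932 × 1.1524022 / 1.0440752 = 5.290514 (BRL/CAD).

5.2905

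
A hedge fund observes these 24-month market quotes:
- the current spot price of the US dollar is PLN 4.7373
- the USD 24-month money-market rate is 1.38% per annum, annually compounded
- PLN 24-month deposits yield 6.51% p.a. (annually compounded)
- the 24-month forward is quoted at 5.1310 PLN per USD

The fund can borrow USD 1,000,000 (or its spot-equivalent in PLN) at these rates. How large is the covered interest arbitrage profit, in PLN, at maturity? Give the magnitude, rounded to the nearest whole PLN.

PLN 100,580

T = 2 years.
Keep in USD, deliver into the forward: 1,000,000·1.02779044·5.1310 = PLN 5,273,592.75.
Swap to PLN now, deposit: 1,000,000·4.7373·1.13443801 = PLN 5,374,173.18.
The quoted forward undervalues USD, so borrow USD, convert to PLN at spot, deposit the PLN at 6.51%, and buy USD forward at 5.1310 to cover the loan.
The gap between the two covered legs is PLN 100,580.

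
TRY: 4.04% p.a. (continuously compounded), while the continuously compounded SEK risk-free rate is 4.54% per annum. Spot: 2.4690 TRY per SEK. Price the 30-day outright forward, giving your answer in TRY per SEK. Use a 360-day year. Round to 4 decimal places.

2.4680

T = 30/360 years.
TRY growth factor: e^(0.0404×30/360) = 1.0033723.
SEK accumulates by e^(0.0454×30/360) = 1.0037905.
So F = 2.469 × 1.0033723 / 1.0037905 = 2.467971 (TRY/SEK).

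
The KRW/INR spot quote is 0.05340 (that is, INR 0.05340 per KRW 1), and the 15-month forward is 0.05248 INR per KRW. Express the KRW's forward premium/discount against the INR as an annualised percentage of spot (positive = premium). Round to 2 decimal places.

-1.38%

T = 15/12 years.
KRW trades forward at -1.72285% vs spot over the period.
Per annum: -0.0172285 / (15/12) = -0.013783 = -1.38%.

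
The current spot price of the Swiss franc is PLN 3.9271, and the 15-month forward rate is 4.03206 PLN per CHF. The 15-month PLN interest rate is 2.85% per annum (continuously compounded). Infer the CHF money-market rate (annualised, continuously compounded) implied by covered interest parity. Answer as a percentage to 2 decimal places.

T = 15/12 years.
CIP gives F = S · g_PLN/g_CHF, so g_PLN/g_CHF = 4.03206/3.9271 = 1.0267271.
PLN growth factor: e^(0.0285×15/12) = 1.0362672.
So the CHF growth factor = 1.0092918.
r = ln(1.0092918)/(15/12) = 0.007399 → 0.74%.

0.74%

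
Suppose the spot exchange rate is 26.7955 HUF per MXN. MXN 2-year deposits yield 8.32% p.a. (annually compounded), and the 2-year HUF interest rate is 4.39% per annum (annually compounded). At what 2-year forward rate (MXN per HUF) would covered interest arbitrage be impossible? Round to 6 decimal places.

0.040183

T = 2 years.
HUF accumulates by (1 + 0.0439)^2 = 1.0897272.
MXN accumulates by (1 + 0.0832)^2 = 1.1733222.
CIP: F = S · (grow HUF)/(grow MXN) = 26.7955 × 1.0897272/1.1733222 = 24.88642 HUF per MXN.
Quoted the other way: 1/24.88642 = 0.040183 MXN per HUF.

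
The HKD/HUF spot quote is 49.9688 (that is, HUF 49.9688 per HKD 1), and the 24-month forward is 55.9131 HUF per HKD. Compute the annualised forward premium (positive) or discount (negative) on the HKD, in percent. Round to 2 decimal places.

T = 2 years.
HKD trades forward at +11.89602% vs spot over the period.
Per annum: 0.1189602 / 2 = 0.059480 = 5.95%.

+5.95%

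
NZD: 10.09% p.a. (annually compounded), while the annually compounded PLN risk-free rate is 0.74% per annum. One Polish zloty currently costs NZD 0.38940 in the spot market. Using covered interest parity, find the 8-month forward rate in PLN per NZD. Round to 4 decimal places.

2.4205

T = 8/12 years.
Growth of 1 NZD over T: (1 + 0.1009)^(8/12) = 1.0661834.
Growth of 1 PLN over T: (1 + 0.0074)^(8/12) = 1.0049273.
CIP: F = S · (grow NZD)/(grow PLN) = 0.3894 × 1.0661834/1.0049273 = 0.4131362 NZD per PLN.
Invert for PLN per NZD: 1 / 0.4131362 = 2.4205.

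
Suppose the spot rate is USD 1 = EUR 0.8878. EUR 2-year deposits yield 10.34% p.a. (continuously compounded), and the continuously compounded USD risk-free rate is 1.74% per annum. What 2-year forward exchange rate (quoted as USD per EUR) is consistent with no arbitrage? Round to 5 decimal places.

T = 2 years.
EUR accumulates by e^(0.1034×2) = 1.2297366.
USD growth factor: e^(0.0174×2) = 1.0354126.
CIP: F = S · (grow EUR)/(grow USD) = 0.8878 × 1.2297366/1.0354126 = 1.054420 EUR per USD.
Invert for USD per EUR: 1 / 1.054420 = 0.94839.

0.94839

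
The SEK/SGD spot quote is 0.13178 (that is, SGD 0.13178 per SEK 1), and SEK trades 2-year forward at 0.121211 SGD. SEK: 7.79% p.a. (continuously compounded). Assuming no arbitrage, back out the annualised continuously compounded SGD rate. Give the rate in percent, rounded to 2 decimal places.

T = 2 years.
By CIP, F/S equals the SGD-to-SEK growth ratio: 0.121211/0.13178 = 0.9197981.
The SEK side grows by e^(0.0779×2) = 1.1685925.
So the SGD growth factor = 1.0748692.
Take logs: ln 1.0748692 / 2 = 0.036099, so 3.61%.

3.61%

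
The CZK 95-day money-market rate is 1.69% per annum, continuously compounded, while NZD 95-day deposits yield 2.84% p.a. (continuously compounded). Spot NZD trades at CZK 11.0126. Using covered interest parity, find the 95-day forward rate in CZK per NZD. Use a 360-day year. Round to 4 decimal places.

10.9792

T = 95/360 years.
CZK growth factor: e^(0.0169×95/360) = 1.00446968.
NZD growth factor: e^(0.0284×95/360) = 1.0075226.
So F = 11.0126 × 1.00446968 / 1.0075226 = 10.979230 (CZK/NZD).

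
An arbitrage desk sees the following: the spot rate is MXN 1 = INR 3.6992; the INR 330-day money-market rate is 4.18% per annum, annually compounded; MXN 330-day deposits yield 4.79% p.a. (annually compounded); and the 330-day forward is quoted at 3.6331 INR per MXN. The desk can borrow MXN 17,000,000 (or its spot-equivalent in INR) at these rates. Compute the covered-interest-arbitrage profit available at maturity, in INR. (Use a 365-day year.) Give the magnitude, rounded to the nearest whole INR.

INR 826,887

T = 330/365 years.
Keep in MXN, deliver into the forward: 17,000,000·1.0432090897·3.6331 = INR 64,431,410.04.
Swap to INR now, deposit: 17,000,000·3.6992·1.0377171737 = INR 65,258,297.27.
The quoted forward undervalues MXN, so borrow MXN, convert to INR at spot, deposit the INR at 4.18%, and buy MXN forward at 3.6331 to cover the loan.
Profit = 65,258,297.27 − 64,431,410.04 = INR 826,887.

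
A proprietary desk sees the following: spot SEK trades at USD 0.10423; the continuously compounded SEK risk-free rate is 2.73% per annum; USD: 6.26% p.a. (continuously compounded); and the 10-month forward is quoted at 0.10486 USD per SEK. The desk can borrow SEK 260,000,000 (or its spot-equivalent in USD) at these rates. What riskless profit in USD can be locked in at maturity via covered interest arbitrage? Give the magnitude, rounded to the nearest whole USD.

T = 10/12 years.
Route A — deposit SEK, sell forward: 260,000,000 × 1.0230107549 × 0.10486 = USD 27,890,956.02.
Route B — convert at spot, deposit USD: 260,000,000 × 0.10423 × 1.0535513198 = USD 28,551,030.06.
The quoted forward undervalues SEK, so borrow SEK, convert to USD at spot, deposit the USD at 6.26%, and buy SEK forward at 0.10486 to cover the loan.
Profit = 28,551,030.06 − 27,890,956.02 = USD 660,074.

USD 660,074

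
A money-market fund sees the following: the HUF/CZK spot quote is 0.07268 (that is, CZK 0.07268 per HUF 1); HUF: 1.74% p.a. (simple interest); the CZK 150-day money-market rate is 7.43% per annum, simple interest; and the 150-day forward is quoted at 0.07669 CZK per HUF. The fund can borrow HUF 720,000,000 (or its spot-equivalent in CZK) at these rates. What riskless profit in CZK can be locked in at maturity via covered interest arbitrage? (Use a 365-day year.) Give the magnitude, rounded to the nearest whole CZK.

CZK 1,684,193

T = 150/365 years.
Invest the HUF and cover forward: 720,000,000 × 1.0071506849 × 0.07669 = CZK 55,611,637.94.
Convert at spot and invest in CZK: 720,000,000 × 0.07268 × 1.0305342466 = CZK 53,927,444.91.
The quoted forward overvalues HUF, so borrow CZK, buy HUF at spot, deposit the HUF at 1.74%, and sell the proceeds forward at 0.07669.
Arbitrage profit = |55,611,637.94 − 53,927,444.91| = CZK 1,684,193.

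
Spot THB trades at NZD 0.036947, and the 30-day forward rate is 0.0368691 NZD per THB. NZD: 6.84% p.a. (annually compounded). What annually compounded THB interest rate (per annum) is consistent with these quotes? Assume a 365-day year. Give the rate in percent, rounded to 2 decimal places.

9.62%

T = 30/365 years.
By CIP, F/S equals the NZD-to-THB growth ratio: 0.0368691/0.036947 = 0.9978916.
NZD growth factor: (1 + 0.0684)^(30/365) = 1.0054528.
That pins the THB growth at 1.0075772.
r = 1.0075772^(365/30) − 1 = 0.096191 → 9.62%.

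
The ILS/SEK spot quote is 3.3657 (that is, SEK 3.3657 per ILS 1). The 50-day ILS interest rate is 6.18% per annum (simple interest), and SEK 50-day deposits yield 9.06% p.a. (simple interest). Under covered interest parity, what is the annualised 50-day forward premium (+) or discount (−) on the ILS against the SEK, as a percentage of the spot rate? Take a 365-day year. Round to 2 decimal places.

+2.86%

T = 50/365 years.
CIP forward (SEK per ILS) = 3.3657 × 1.012411/1.0084658 = 3.3788669.
(F − S)/S ÷ T = (3.3788669 − 3.3657)/3.3657/(50/365) = 0.028558 → 2.86%.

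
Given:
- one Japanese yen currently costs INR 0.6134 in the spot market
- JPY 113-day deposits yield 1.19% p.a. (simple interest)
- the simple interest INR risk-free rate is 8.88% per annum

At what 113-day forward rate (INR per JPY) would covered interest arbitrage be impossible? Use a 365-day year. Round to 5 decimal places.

0.62795

T = 113/365 years.
INR accumulates by 1 + 0.0888×113/365 = 1.0274915.
JPY accumulates by 1 + 0.0119×113/365 = 1.0036841.
So F = 0.6134 × 1.0274915 / 1.0036841 = 0.6279499 (INR/JPY).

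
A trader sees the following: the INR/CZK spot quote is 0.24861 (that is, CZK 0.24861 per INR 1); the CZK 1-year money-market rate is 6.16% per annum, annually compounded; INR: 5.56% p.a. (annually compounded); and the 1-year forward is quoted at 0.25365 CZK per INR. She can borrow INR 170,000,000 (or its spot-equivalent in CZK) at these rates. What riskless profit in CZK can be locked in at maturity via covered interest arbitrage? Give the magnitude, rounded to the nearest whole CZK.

T = 1 year.
Keep in INR, deliver into the forward: 170,000,000·1.055600·0.25365 = CZK 45,517,999.80.
Swap to CZK now, deposit: 170,000,000·0.24861·1.061600 = CZK 44,867,143.92.
The quoted forward overvalues INR, so borrow CZK, buy INR at spot, deposit the INR at 5.56%, and sell the proceeds forward at 0.25365.
The gap between the two covered legs is CZK 650,856.

CZK 650,856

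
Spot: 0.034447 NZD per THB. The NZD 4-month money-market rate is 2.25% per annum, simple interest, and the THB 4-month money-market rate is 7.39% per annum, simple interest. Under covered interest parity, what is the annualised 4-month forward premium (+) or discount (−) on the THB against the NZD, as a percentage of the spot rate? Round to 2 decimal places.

-5.02%

T = 4/12 years.
No-arbitrage forward: 0.034447 × 1.007500 / 1.0246333 = 0.033870998 NZD/THB.
(F − S)/S ÷ T = (0.033870998 − 0.034447)/0.034447/(4/12) = -0.050164 → -5.02%.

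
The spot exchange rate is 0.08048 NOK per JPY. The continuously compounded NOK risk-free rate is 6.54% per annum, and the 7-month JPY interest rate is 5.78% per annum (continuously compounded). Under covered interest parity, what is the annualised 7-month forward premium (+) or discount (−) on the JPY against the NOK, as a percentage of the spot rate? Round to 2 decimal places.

+0.76%

T = 7/12 years.
F = S · g_NOK/g_JPY = 0.08048 × 1.0388871/1.0342915 = 0.08083759.
(F − S)/S ÷ T = (0.08083759 − 0.08048)/0.08048/(7/12) = 0.007617 → 0.76%.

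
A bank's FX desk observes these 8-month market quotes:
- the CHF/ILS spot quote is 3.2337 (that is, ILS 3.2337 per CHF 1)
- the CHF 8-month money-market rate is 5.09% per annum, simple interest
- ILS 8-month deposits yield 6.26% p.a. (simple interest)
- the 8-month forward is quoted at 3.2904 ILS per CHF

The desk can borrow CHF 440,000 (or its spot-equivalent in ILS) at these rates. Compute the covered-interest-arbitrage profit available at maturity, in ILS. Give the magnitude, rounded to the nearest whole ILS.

T = 8/12 years.
Route A — deposit CHF, sell forward: 440,000 × 1.033933333 × 3.2904 = ILS 1,496,903.87.
Route B — convert at spot, deposit ILS: 440,000 × 3.2337 × 1.041733333 = ILS 1,482,207.35.
The quoted forward overvalues CHF, so borrow ILS, buy CHF at spot, deposit the CHF at 5.09%, and sell the proceeds forward at 3.2904.
Arbitrage profit = |1,496,903.87 − 1,482,207.35| = ILS 14,697.

ILS 14,697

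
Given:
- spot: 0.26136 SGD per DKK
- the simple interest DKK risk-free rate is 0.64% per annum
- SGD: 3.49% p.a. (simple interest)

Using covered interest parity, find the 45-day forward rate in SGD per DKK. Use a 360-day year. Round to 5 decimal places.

0.26229

T = 45/360 years.
Growth of 1 SGD over T: 1 + 0.0349×45/360 = 1.0043625.
Growth of 1 DKK over T: 1 + 0.0064×45/360 = 1.000800.
Forward (SGD per DKK) = 0.26136 × 1.0043625 / 1.000800 = 0.2622904.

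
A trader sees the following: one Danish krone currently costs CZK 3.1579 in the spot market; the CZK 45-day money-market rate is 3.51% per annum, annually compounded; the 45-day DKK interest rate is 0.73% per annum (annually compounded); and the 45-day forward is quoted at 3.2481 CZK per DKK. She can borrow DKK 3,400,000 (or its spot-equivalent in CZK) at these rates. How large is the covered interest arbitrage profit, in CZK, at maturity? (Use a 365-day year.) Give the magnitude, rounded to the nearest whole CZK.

T = 45/365 years.
Keep in DKK, deliver into the forward: 3,400,000·1.0008971331·3.2481 = CZK 11,053,447.53.
Swap to CZK now, deposit: 3,400,000·3.1579·1.0042622407 = CZK 10,782,623.08.
The quoted forward overvalues DKK, so borrow CZK, buy DKK at spot, deposit the DKK at 0.73%, and sell the proceeds forward at 3.2481.
Arbitrage profit = |11,053,447.53 − 10,782,623.08| = CZK 270,824.

CZK 270,824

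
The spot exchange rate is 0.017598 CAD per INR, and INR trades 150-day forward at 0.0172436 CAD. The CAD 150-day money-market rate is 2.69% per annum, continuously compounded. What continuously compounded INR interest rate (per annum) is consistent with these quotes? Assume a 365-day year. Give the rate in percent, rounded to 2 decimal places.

T = 150/365 years.
CIP gives F = S · g_CAD/g_INR, so g_CAD/g_INR = 0.0172436/0.017598 = 0.9798613.
The CAD side grows by e^(0.0269×150/365) = 1.0111161.
That pins the INR growth at 1.0318972.
Take logs: ln 1.0318972 / (150/365) = 0.076404, so 7.64%.

7.64%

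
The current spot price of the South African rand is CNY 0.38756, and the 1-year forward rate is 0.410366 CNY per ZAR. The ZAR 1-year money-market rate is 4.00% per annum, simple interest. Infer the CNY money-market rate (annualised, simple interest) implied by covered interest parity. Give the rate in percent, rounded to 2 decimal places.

T = 1 year.
CIP gives F = S · g_CNY/g_ZAR, so g_CNY/g_ZAR = 0.410366/0.38756 = 1.0588451.
The ZAR side grows by 1 + 0.0400×1 = 1.040000.
Hence g_CNY = 1.1011989.
(1.1011989 − 1)/T = 0.101199, i.e. 10.12%.

10.12%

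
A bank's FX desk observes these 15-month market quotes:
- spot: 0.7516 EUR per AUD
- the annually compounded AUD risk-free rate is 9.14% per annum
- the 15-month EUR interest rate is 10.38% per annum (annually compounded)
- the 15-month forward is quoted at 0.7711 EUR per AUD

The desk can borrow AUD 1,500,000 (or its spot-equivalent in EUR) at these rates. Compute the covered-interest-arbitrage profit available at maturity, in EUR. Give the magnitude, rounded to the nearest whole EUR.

EUR 14,743

T = 15/12 years.
Keep in AUD, deliver into the forward: 1,500,000·1.115526616·0.7711 = EUR 1,290,273.86.
Swap to EUR now, deposit: 1,500,000·0.7516·1.131391697 = EUR 1,275,531.00.
The quoted forward overvalues AUD, so borrow EUR, buy AUD at spot, deposit the AUD at 9.14%, and sell the proceeds forward at 0.7711.
The gap between the two covered legs is EUR 14,743.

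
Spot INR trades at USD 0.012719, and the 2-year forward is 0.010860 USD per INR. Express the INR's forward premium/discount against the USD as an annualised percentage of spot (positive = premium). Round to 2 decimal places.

-7.31%

T = 2 years.
(F − S)/S = (0.010860 − 0.012719)/0.012719 = -0.1461593.
Annualise by dividing by T: -0.1461593 / 2 = -0.073080 → -7.31%.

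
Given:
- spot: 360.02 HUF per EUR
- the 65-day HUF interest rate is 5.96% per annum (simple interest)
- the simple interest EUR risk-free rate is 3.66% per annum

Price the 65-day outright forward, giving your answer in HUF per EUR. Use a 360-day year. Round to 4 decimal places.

361.5053

T = 65/360 years.
HUF accumulates by 1 + 0.0596×65/360 = 1.010761111.
Growth of 1 EUR over T: 1 + 0.0366×65/360 = 1.006608333.
Forward (HUF per EUR) = 360.02 × 1.010761111 / 1.006608333 = 361.505268.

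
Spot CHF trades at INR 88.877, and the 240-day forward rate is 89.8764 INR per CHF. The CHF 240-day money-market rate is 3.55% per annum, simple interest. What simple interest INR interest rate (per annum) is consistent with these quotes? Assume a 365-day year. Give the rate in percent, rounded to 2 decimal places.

5.30%

T = 240/365 years.
CIP gives F = S · g_INR/g_CHF, so g_INR/g_CHF = 89.8764/88.877 = 1.0112448.
CHF growth factor: 1 + 0.0355×240/365 = 1.0233425.
Hence g_INR = 1.0348498.
r = (1.0348498 − 1)/(240/365) = 0.053001 → 5.30%.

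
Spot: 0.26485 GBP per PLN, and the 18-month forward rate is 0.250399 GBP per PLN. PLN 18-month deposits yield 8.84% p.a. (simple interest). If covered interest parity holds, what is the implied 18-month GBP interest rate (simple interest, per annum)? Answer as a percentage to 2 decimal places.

T = 18/12 years.
By CIP, F/S equals the GBP-to-PLN growth ratio: 0.250399/0.26485 = 0.9454370.
PLN growth factor: 1 + 0.0884×18/12 = 1.132600.
So the GBP growth factor = 1.0708019.
(1.0708019 − 1)/T = 0.047201, i.e. 4.72%.

4.72%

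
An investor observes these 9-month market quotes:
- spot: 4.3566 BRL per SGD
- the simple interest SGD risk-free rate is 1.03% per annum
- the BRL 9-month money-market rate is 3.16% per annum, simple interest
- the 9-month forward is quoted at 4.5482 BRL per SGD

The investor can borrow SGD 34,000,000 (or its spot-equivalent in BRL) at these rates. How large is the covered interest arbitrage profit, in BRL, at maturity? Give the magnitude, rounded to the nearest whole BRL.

BRL 4,198,436

T = 9/12 years.
Keep in SGD, deliver into the forward: 34,000,000·1.007725·4.5482 = BRL 155,833,384.73.
Swap to BRL now, deposit: 34,000,000·4.3566·1.023700 = BRL 151,634,948.28.
The quoted forward overvalues SGD, so borrow BRL, buy SGD at spot, deposit the SGD at 1.03%, and sell the proceeds forward at 4.5482.
The gap between the two covered legs is BRL 4,198,436.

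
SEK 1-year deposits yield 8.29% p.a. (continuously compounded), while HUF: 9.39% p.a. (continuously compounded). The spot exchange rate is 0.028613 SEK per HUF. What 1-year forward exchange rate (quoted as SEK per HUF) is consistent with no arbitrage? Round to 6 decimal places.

T = 1 year.
Growth of 1 SEK over T: e^(0.0829×1) = 1.0864332.
Growth of 1 HUF over T: e^(0.0939×1) = 1.0984499.
So F = 0.028613 × 1.0864332 / 1.0984499 = 0.02829998 (SEK/HUF).

0.028300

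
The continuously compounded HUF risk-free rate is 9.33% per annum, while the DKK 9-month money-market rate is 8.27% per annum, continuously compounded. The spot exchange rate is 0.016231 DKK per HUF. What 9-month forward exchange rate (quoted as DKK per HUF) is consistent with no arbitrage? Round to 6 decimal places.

0.016102

T = 9/12 years.
DKK accumulates by e^(0.0827×9/12) = 1.0639889.
HUF accumulates by e^(0.0933×9/12) = 1.0724814.
So F = 0.016231 × 1.0639889 / 1.0724814 = 0.01610247 (DKK/HUF).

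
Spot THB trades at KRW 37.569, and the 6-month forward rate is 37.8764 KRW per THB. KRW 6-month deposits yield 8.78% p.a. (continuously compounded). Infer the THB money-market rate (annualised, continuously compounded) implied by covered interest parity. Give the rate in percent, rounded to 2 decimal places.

T = 6/12 years.
By CIP, F/S equals the KRW-to-THB growth ratio: 37.8764/37.569 = 1.0081823.
The KRW side grows by e^(0.0878×6/12) = 1.0448779.
Hence g_THB = 1.0363978.
Take logs: ln 1.0363978 / (6/12) = 0.071502, so 7.15%.

7.15%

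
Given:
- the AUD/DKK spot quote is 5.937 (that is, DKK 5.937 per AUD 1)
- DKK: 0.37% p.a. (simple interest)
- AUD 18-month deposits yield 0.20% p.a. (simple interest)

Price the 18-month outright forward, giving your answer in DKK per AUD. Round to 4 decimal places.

5.9521

T = 18/12 years.
DKK accumulates by 1 + 0.0037×18/12 = 1.005550.
AUD accumulates by 1 + 0.0020×18/12 = 1.003000.
So F = 5.937 × 1.005550 / 1.003000 = 5.952094 (DKK/AUD).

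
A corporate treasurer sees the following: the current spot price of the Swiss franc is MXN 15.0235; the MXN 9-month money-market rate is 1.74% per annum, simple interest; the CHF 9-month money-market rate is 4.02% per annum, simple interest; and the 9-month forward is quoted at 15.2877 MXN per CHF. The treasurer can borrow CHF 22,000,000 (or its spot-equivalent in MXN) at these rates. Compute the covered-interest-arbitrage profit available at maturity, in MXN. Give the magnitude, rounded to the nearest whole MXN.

T = 9/12 years.
Route A — deposit CHF, sell forward: 22,000,000 × 1.030150 × 15.2877 = MXN 346,469,731.41.
Route B — convert at spot, deposit MXN: 22,000,000 × 15.0235 × 1.013050 = MXN 334,830,246.85.
The quoted forward overvalues CHF, so borrow MXN, buy CHF at spot, deposit the CHF at 4.02%, and sell the proceeds forward at 15.2877.
Arbitrage profit = |346,469,731.41 − 334,830,246.85| = MXN 11,639,485.

MXN 11,639,485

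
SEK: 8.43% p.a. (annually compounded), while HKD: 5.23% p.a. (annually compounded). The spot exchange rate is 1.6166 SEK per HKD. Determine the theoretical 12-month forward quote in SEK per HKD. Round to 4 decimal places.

1.6658

T = 1 year.
Growth of 1 SEK over T: (1 + 0.0843)^1 = 1.084300.
HKD accumulates by (1 + 0.0523)^1 = 1.052300.
So F = 1.6166 × 1.084300 / 1.052300 = 1.665760 (SEK/HKD).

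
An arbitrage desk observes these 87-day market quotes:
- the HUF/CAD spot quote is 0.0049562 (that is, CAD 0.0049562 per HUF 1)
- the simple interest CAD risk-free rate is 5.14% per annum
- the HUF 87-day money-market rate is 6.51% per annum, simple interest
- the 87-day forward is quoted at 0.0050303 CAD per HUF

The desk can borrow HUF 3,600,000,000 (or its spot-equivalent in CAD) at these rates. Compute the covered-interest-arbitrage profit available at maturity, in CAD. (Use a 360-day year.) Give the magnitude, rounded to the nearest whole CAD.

CAD 330,030

T = 87/360 years.
Route A — deposit HUF, sell forward: 3,600,000,000 × 1.0157325 × 0.0050303 = CAD 18,393,981.10.
Route B — convert at spot, deposit CAD: 3,600,000,000 × 0.0049562 × 1.0124216667 = CAD 18,063,951.35.
The quoted forward overvalues HUF, so borrow CAD, buy HUF at spot, deposit the HUF at 6.51%, and sell the proceeds forward at 0.0050303.
Profit = 18,393,981.10 − 18,063,951.35 = CAD 330,030.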